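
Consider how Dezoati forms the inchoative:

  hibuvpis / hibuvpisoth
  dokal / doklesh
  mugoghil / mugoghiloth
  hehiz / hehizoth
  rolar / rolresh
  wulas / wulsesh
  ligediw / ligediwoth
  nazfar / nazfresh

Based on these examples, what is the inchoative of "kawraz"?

kawrzesh

"kawraz" has last vowel 'a'. The stems whose last vowel is 'a' (rolar → rolresh, wulas → wulsesh, dokal → doklesh) delete the last vowel and add -esh.
The other pattern: stems whose last vowel is 'i' add -oth.
So kawraz → kawrzesh.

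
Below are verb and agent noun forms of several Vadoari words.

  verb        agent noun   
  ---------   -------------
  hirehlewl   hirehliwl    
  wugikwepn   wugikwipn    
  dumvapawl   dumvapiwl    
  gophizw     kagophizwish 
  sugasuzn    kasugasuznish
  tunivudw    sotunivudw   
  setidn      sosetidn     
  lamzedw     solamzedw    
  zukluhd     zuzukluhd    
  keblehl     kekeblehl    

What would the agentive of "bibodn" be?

wugikwepn and sugasuzn both end in -n yet inflect differently (wugikwipn, kasugasuznish), so the final letter is not what conditions the rule; the second-to-last letter is.
"bibodn" has second-to-last letter 'd'. The stems whose second-to-last letter is 'd' (tunivudw → sotunivudw, setidn → sosetidn, lamzedw → solamzedw) add the prefix so-.
So bibodn → sobibodn.

sobibodn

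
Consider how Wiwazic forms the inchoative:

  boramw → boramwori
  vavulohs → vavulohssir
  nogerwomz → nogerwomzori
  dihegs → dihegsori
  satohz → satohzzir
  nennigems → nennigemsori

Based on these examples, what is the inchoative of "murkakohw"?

satohz and nogerwomz both end in -z yet inflect differently (satohzzir, nogerwomzori), so the final letter is not what conditions the rule; the second-to-last letter is.
"murkakohw" has second-to-last letter 'h'. The stems whose second-to-last letter is 'h' (vavulohs → vavulohssir, satohz → satohzzir) double the final consonant and add -ir.
So murkakohw → murkakohwwir.

murkakohwwir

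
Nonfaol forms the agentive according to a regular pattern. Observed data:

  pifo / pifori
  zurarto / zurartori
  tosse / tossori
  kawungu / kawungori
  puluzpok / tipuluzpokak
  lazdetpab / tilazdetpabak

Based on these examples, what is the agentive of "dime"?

pifo and puluzpok both have last vowel 'o' yet inflect differently (pifori, tipuluzpokak), so the last vowel is not what conditions the rule; whether the stem ends in a vowel or a consonant is.
"dime" ends in a vowel. The stems ending in a vowel (pifo → pifori, zurarto → zurartori, tosse → tossori) drop the final letter and add -ori.
So dime → dimori.

dimori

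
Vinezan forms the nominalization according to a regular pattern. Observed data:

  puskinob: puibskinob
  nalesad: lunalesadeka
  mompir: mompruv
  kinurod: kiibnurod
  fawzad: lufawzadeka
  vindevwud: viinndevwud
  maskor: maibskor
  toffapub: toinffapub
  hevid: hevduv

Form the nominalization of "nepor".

neibpor

kinurod and hevid both end in -d yet inflect differently (kiibnurod, hevduv), so the final letter is not what conditions the rule; the last vowel is.
"nepor" has last vowel 'o'. The stems whose last vowel is 'o' (puskinob → puibskinob, maskor → maibskor, kinurod → kiibnurod) insert -ib- after the first vowel.
So nepor → neibpor.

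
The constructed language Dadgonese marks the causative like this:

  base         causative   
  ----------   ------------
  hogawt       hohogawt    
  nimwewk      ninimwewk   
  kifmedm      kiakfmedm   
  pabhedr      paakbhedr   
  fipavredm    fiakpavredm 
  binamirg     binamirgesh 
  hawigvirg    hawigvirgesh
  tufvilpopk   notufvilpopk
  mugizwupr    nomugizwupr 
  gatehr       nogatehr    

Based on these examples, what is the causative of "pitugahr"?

nopitugahr

nimwewk and tufvilpopk both end in -k yet inflect differently (ninimwewk, notufvilpopk), so the final letter is not what conditions the rule; the second-to-last letter is.
"pitugahr" has second-to-last letter 'h'. The one such stem in the data (gatehr → nogatehr) adds the prefix no-, so the same rule applies.
So pitugahr → nopitugahr.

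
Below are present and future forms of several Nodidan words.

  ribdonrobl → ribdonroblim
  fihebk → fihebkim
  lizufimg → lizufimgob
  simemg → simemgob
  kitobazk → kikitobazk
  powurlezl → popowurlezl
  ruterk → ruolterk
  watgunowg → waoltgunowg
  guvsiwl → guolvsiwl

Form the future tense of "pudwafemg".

"pudwafemg" has second-to-last letter 'm'. The stems whose second-to-last letter is 'm' (lizufimg → lizufimgob, simemg → simemgob) add -ob.
So pudwafemg → pudwafemgob.

pudwafemgob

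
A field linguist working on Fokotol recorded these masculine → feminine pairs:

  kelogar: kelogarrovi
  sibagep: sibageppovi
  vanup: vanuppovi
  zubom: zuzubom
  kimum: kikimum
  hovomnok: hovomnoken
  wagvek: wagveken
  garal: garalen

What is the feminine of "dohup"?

vanup and kimum both have last vowel 'u' yet inflect differently (vanuppovi, kikimum), so the last vowel is not what conditions the rule; the final letter is.
"dohup" ends in -p. The stems ending in -p (sibagep → sibageppovi, vanup → vanuppovi) double the final consonant and add -ovi.
So dohup → dohuppovi.

dohuppovi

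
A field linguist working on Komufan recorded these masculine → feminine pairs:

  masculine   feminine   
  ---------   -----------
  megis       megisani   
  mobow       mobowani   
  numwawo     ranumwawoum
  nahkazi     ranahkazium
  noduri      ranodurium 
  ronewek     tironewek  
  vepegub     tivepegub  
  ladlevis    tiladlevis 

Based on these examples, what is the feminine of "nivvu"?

"nivvu" begins with n-. The stems beginning with n- (numwawo → ranumwawoum, nahkazi → ranahkazium, noduri → ranodurium) add ra- … -um around the stem.
The other patterns: stems beginning with m- add -ani; stems beginning with l-, r- or v- add the prefix ti-.
So nivvu → ranivvuum.

ranivvuum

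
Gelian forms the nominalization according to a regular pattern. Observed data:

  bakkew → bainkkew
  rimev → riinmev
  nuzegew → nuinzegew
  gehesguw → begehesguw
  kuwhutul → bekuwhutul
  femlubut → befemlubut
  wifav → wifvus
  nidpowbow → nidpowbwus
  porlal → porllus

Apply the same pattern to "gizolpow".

gizolpwus

bakkew and gehesguw both end in -w yet inflect differently (bainkkew, begehesguw), so the final letter is not what conditions the rule; the last vowel is.
"gizolpow" has last vowel 'o'. The one such stem in the data (nidpowbow → nidpowbwus) deletes the last vowel and adds -us (as do wifav, porlal), so the same rule applies.
The other patterns: stems whose last vowel is 'e' insert -in- after the first vowel; stems whose last vowel is 'u' add the prefix be-.
So gizolpow → gizolpwus.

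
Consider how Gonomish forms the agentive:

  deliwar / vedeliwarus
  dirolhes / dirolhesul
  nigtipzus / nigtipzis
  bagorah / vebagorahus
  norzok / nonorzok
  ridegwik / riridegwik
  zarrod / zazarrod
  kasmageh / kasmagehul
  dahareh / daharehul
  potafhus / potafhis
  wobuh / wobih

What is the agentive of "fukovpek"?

fukovpekul

dahareh and bagorah both end in -h yet inflect differently (daharehul, vebagorahus), so the final letter is not what conditions the rule; the last vowel is.
"fukovpek" has last vowel 'e'. The stems whose last vowel is 'e' (dahareh → daharehul, kasmageh → kasmagehul, dirolhes → dirolhesul) add -ul.
The other patterns: stems whose last vowel is 'a' add ve- … -us around the stem; stems whose last vowel is 'u' change the last vowel to 'i'; stems whose last vowel is 'i' or 'o' repeat the first consonant+vowel as a prefix.
So fukovpek → fukovpekul.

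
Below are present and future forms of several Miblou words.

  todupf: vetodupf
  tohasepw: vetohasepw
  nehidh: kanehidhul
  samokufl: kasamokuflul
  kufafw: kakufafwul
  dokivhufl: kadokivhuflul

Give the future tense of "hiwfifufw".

"hiwfifufw" has second-to-last letter 'f'. The stems whose second-to-last letter is 'f' (samokufl → kasamokuflul, kufafw → kakufafwul, dokivhufl → kadokivhuflul) add ka- … -ul around the stem.
So hiwfifufw → kahiwfifufwul.

kahiwfifufwul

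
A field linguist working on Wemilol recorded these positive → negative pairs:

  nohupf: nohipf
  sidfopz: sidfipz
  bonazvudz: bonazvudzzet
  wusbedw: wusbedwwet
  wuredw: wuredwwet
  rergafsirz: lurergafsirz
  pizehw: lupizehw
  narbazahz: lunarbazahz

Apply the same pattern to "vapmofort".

luvapmofort

sidfopz and bonazvudz both end in -z yet inflect differently (sidfipz, bonazvudzzet), so the final letter is not what conditions the rule; the second-to-last letter is.
"vapmofort" has second-to-last letter 'r'. The one such stem in the data (rergafsirz → lurergafsirz) adds the prefix lu-, so the same rule applies.
So vapmofort → luvapmofort.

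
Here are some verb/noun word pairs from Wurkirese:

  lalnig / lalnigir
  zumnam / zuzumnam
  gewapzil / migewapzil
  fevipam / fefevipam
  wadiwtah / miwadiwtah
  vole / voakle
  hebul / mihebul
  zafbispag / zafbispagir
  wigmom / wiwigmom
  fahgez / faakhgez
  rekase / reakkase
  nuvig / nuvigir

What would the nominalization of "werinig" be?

"werinig" ends in -g. The stems ending in -g (lalnig → lalnigir, zafbispag → zafbispagir, nuvig → nuvigir) add -ir.
The other patterns: stems ending in -h or -l add the prefix mi-; stems ending in -m repeat the first consonant+vowel as a prefix; stems ending in -e or -z insert -ak- after the first vowel.
So werinig → werinigir.

werinigir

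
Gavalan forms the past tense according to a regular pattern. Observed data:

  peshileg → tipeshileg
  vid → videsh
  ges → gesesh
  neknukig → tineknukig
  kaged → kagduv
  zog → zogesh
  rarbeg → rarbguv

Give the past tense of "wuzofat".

"wuzofat" has 3 vowels. The stems with 3 vowels (peshileg → tipeshileg, neknukig → tineknukig) add the prefix ti-.
So wuzofat → tiwuzofat.

tiwuzofat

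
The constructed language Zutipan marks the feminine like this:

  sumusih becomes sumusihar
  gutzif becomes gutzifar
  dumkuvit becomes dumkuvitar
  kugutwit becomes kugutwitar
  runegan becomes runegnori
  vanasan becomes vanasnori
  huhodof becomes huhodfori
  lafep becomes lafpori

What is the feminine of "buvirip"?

gutzif and huhodof both end in -f yet inflect differently (gutzifar, huhodfori), so the final letter is not what conditions the rule; the last vowel is.
"buvirip" has last vowel 'i'. The stems whose last vowel is 'i' (sumusih → sumusihar, gutzif → gutzifar, dumkuvit → dumkuvitar) add -ar.
The other pattern: stems whose last vowel is 'a', 'e' or 'o' delete the last vowel and add -ori.
So buvirip → buviripar.

buviripar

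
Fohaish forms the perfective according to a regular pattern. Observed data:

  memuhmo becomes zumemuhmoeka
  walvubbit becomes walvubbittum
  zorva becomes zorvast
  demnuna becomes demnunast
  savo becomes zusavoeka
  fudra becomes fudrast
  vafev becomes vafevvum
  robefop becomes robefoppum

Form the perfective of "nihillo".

zunihilloeka

"nihillo" ends in -o. The stems ending in -o (memuhmo → zumemuhmoeka, savo → zusavoeka) add zu- … -eka around the stem.
The other patterns: stems ending in -a drop the final letter and add -ast; stems ending in -p, -t or -v double the final consonant and add -um.
So nihillo → zunihilloeka.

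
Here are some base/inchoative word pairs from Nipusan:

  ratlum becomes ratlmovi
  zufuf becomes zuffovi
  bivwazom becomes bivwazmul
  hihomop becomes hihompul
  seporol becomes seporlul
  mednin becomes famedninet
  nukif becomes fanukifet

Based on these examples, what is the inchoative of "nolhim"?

fanolhimet

"nolhim" has last vowel 'i'. The stems whose last vowel is 'i' (nukif → fanukifet, mednin → famedninet) add fa- … -et around the stem.
So nolhim → fanolhimet.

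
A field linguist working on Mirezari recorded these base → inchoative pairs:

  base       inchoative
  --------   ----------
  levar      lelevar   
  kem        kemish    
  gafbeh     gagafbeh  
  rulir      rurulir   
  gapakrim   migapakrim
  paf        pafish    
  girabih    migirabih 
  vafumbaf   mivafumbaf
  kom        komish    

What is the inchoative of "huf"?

gafbeh and girabih both end in -h yet inflect differently (gagafbeh, migirabih), so the final letter is not what conditions the rule; the number of vowels is.
"huf" has 1 vowel. The stems with 1 vowel (kem → kemish, kom → komish, paf → pafish) add -ish.
The other patterns: stems with 2 vowels repeat the first consonant+vowel as a prefix; stems with 3 vowels add the prefix mi-.
So huf → hufish.

hufish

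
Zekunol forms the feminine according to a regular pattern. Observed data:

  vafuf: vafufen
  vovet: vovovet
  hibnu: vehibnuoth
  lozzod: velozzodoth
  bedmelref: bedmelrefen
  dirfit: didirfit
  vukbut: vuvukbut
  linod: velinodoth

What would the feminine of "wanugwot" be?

"wanugwot" ends in -t. The stems ending in -t (dirfit → didirfit, vovet → vovovet, vukbut → vuvukbut) repeat the first consonant+vowel as a prefix.
So wanugwot → wawanugwot.

wawanugwot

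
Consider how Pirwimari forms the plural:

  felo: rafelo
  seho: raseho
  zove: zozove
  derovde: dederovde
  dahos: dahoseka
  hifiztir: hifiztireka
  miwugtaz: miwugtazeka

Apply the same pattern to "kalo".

"kalo" ends in -o. The stems ending in -o (felo → rafelo, seho → raseho) add the prefix ra-.
So kalo → rakalo.

rakalo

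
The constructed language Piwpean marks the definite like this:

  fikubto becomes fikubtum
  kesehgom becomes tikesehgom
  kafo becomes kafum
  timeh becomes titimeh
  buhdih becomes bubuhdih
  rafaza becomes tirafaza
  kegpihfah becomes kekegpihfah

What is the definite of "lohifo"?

lohifum

kegpihfah and rafaza both have last vowel 'a' yet inflect differently (kekegpihfah, tirafaza), so the last vowel is not what conditions the rule; the final letter is.
"lohifo" ends in -o. The stems ending in -o (fikubto → fikubtum, kafo → kafum) drop the final letter and add -um.
The other patterns: stems ending in -h repeat the first consonant+vowel as a prefix; stems ending in -a or -m add the prefix ti-.
So lohifo → lohifum.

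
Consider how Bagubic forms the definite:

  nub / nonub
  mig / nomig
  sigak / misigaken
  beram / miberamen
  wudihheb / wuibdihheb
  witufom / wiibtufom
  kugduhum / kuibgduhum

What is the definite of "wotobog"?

woibtobog

nub and wudihheb both end in -b yet inflect differently (nonub, wuibdihheb), so the final letter is not what conditions the rule; the number of vowels is.
"wotobog" has 3 vowels. The stems with 3 vowels (wudihheb → wuibdihheb, witufom → wiibtufom, kugduhum → kuibgduhum) insert -ib- after the first vowel.
So wotobog → woibtobog.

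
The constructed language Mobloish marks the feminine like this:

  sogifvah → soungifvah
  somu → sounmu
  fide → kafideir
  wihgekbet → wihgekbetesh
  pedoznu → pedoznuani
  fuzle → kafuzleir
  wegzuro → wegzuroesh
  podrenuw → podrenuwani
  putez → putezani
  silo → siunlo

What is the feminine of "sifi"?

"sifi" begins with s-. The stems beginning with s- (sogifvah → soungifvah, somu → sounmu, silo → siunlo) insert -un- after the first vowel.
So sifi → siunfi.

siunfi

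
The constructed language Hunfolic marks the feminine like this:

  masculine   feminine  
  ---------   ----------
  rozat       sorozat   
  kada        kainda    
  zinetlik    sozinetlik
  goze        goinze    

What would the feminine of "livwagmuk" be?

rozat and kada both have last vowel 'a' yet inflect differently (sorozat, kainda), so the last vowel is not what conditions the rule; whether the stem ends in a vowel or a consonant is.
"livwagmuk" ends in a consonant. The stems ending in a consonant (rozat → sorozat, zinetlik → sozinetlik) add the prefix so-.
So livwagmuk → solivwagmuk.

solivwagmuk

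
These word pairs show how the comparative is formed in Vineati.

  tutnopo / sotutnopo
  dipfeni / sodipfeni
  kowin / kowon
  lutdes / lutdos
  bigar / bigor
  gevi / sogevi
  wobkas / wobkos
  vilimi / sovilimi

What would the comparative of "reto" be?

soreto

kowin and dipfeni both have last vowel 'i' yet inflect differently (kowon, sodipfeni), so the last vowel is not what conditions the rule; whether the stem ends in a vowel or a consonant is.
"reto" ends in a vowel. The stems ending in a vowel (tutnopo → sotutnopo, dipfeni → sodipfeni, gevi → sogevi) add the prefix so-.
The other pattern: stems ending in a consonant change the last vowel to 'o'.
So reto → soreto.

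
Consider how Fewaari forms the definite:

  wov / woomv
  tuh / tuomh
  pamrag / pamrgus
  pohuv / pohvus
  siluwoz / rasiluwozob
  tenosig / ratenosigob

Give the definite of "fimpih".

wov and pohuv both end in -v yet inflect differently (woomv, pohvus), so the final letter is not what conditions the rule; the number of vowels is.
"fimpih" has 2 vowels. The stems with 2 vowels (pamrag → pamrgus, pohuv → pohvus) delete the last vowel and add -us.
The other patterns: stems with 1 vowel insert -om- after the first vowel; stems with 3 vowels add ra- … -ob around the stem.
So fimpih → fimphus.

fimphus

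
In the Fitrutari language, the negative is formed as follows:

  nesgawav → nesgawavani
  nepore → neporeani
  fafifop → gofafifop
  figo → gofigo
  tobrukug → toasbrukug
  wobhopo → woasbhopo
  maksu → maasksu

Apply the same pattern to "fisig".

gofisig

"fisig" begins with f-. The stems beginning with f- (fafifop → gofafifop, figo → gofigo) add the prefix go-.
The other patterns: stems beginning with n- add -ani; stems beginning with m-, t- or w- insert -as- after the first vowel.
So fisig → gofisig.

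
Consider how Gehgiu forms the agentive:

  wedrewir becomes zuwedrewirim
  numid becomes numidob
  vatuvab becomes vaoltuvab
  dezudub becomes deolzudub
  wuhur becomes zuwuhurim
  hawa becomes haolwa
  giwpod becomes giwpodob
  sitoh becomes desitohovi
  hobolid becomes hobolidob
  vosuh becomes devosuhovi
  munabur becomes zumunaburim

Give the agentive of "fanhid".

dezudub and wuhur both have last vowel 'u' yet inflect differently (deolzudub, zuwuhurim), so the last vowel is not what conditions the rule; the final letter is.
"fanhid" ends in -d. The stems ending in -d (numid → numidob, hobolid → hobolidob, giwpod → giwpodob) add -ob.
So fanhid → fanhidob.

fanhidob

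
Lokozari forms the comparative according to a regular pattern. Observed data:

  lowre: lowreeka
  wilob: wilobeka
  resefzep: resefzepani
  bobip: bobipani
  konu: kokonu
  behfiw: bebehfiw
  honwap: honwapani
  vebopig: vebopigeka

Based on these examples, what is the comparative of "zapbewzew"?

behfiw and bobip both have last vowel 'i' yet inflect differently (bebehfiw, bobipani), so the last vowel is not what conditions the rule; the final letter is.
"zapbewzew" ends in -w. The one such stem in the data (behfiw → bebehfiw) repeats the first consonant+vowel as a prefix (as does konu), so the same rule applies.
So zapbewzew → zazapbewzew.

zazapbewzew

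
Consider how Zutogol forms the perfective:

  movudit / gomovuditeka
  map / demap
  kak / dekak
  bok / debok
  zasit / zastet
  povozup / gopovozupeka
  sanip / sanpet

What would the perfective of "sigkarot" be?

map and sanip both end in -p yet inflect differently (demap, sanpet), so the final letter is not what conditions the rule; the number of vowels is.
"sigkarot" has 3 vowels. The stems with 3 vowels (povozup → gopovozupeka, movudit → gomovuditeka) add go- … -eka around the stem.
So sigkarot → gosigkaroteka.

gosigkaroteka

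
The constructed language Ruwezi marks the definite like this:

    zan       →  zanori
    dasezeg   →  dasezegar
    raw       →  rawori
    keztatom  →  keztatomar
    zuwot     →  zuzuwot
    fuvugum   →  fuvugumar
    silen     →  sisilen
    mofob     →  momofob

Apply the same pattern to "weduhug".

zan and silen both end in -n yet inflect differently (zanori, sisilen), so the final letter is not what conditions the rule; the number of vowels is.
"weduhug" has 3 vowels. The stems with 3 vowels (fuvugum → fuvugumar, dasezeg → dasezegar, keztatom → keztatomar) add -ar.
So weduhug → weduhugar.

weduhugar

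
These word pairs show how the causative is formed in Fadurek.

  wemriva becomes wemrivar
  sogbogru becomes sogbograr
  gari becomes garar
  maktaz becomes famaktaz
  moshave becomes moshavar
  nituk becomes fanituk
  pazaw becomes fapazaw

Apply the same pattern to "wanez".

fawanez

nituk and sogbogru both have last vowel 'u' yet inflect differently (fanituk, sogbograr), so the last vowel is not what conditions the rule; whether the stem ends in a vowel or a consonant is.
"wanez" ends in a consonant. The stems ending in a consonant (nituk → fanituk, maktaz → famaktaz, pazaw → fapazaw) add the prefix fa-.
The other pattern: stems ending in a vowel drop the final letter and add -ar.
So wanez → fawanez.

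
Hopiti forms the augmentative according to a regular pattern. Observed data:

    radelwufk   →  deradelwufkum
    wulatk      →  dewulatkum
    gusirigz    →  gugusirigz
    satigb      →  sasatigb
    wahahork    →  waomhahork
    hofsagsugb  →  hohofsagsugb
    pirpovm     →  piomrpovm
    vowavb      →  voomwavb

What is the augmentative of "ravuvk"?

vowavb and hofsagsugb both end in -b yet inflect differently (voomwavb, hohofsagsugb), so the final letter is not what conditions the rule; the second-to-last letter is.
"ravuvk" has second-to-last letter 'v'. The stems whose second-to-last letter is 'v' (pirpovm → piomrpovm, vowavb → voomwavb) insert -om- after the first vowel.
So ravuvk → raomvuvk.

raomvuvk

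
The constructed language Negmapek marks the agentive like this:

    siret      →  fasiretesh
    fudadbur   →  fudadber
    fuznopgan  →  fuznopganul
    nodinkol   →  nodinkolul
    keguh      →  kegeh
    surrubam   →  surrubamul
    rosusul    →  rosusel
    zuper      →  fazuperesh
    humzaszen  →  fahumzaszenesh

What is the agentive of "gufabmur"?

fudadbur and zuper both end in -r yet inflect differently (fudadber, fazuperesh), so the final letter is not what conditions the rule; the last vowel is.
"gufabmur" has last vowel 'u'. The stems whose last vowel is 'u' (keguh → kegeh, rosusul → rosusel, fudadbur → fudadber) change the last vowel to 'e'.
So gufabmur → gufabmer.

gufabmer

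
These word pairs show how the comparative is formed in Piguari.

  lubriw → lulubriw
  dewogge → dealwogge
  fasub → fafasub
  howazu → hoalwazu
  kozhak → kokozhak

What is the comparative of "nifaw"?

howazu and fasub both have last vowel 'u' yet inflect differently (hoalwazu, fafasub), so the last vowel is not what conditions the rule; whether the stem ends in a vowel or a consonant is.
"nifaw" ends in a consonant. The stems ending in a consonant (fasub → fafasub, lubriw → lulubriw, kozhak → kokozhak) repeat the first consonant+vowel as a prefix.
The other pattern: stems ending in a vowel insert -al- after the first vowel.
So nifaw → ninifaw.

ninifaw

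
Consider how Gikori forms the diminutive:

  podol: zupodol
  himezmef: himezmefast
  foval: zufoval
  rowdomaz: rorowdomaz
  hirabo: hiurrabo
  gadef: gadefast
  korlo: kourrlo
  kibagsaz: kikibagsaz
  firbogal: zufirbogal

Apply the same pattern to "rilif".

rilifast

"rilif" ends in -f. The stems ending in -f (himezmef → himezmefast, gadef → gadefast) add -ast.
So rilif → rilifast.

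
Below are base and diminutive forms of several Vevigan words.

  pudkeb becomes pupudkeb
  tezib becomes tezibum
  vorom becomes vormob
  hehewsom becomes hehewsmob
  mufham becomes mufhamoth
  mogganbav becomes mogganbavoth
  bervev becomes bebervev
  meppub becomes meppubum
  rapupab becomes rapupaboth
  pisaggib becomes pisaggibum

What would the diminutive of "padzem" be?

hehewsom and mufham both end in -m yet inflect differently (hehewsmob, mufhamoth), so the final letter is not what conditions the rule; the last vowel is.
"padzem" has last vowel 'e'. The stems whose last vowel is 'e' (bervev → bebervev, pudkeb → pupudkeb) repeat the first consonant+vowel as a prefix.
So padzem → papadzem.

papadzem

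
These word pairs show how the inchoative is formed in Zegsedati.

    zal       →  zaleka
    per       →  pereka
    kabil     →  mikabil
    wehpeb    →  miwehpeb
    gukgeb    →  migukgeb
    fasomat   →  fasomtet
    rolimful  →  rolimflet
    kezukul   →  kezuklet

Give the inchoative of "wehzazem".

zal and kabil both end in -l yet inflect differently (zaleka, mikabil), so the final letter is not what conditions the rule; the number of vowels is.
"wehzazem" has 3 vowels. The stems with 3 vowels (fasomat → fasomtet, rolimful → rolimflet, kezukul → kezuklet) delete the last vowel and add -et.
So wehzazem → wehzazmet.

wehzazmet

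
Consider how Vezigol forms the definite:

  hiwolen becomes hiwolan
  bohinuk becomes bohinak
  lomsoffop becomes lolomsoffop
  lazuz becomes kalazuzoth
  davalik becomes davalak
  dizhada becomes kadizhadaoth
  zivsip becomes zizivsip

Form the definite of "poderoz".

lazuz and bohinuk both have last vowel 'u' yet inflect differently (kalazuzoth, bohinak), so the last vowel is not what conditions the rule; the final letter is.
"poderoz" ends in -z. The one such stem in the data (lazuz → kalazuzoth) adds ka- … -oth around the stem, so the same rule applies.
So poderoz → kapoderozoth.

kapoderozoth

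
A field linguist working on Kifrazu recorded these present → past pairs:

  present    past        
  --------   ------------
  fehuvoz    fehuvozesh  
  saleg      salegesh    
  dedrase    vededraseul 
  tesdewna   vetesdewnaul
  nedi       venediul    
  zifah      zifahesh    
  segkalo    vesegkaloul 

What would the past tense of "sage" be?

saleg and dedrase both have last vowel 'e' yet inflect differently (salegesh, vededraseul), so the last vowel is not what conditions the rule; whether the stem ends in a vowel or a consonant is.
"sage" ends in a vowel. The stems ending in a vowel (dedrase → vededraseul, nedi → venediul, tesdewna → vetesdewnaul) add ve- … -ul around the stem.
The other pattern: stems ending in a consonant add -esh.
So sage → vesageul.

vesageul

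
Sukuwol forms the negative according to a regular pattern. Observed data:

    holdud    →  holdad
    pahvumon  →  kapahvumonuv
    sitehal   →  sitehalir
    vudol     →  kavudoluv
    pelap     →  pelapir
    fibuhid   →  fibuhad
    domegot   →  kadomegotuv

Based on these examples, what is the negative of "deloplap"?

deloplapir

sitehal and vudol both end in -l yet inflect differently (sitehalir, kavudoluv), so the final letter is not what conditions the rule; the last vowel is.
"deloplap" has last vowel 'a'. The stems whose last vowel is 'a' (sitehal → sitehalir, pelap → pelapir) add -ir.
So deloplap → deloplapir.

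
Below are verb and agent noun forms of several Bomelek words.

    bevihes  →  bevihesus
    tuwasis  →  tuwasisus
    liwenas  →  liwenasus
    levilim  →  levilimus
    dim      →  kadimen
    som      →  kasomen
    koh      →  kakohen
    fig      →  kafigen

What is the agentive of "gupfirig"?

gupfirigus

"gupfirig" has 3 vowels. The stems with 3 vowels (bevihes → bevihesus, tuwasis → tuwasisus, liwenas → liwenasus) add -us.
The other pattern: stems with 1 vowel add ka- … -en around the stem.
So gupfirig → gupfirigus.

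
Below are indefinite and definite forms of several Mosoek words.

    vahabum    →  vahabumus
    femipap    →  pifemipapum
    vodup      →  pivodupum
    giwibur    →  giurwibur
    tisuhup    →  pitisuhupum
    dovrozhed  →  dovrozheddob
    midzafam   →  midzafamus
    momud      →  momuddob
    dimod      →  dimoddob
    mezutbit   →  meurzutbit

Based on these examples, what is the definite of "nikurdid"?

momud and vodup both have last vowel 'u' yet inflect differently (momuddob, pivodupum), so the last vowel is not what conditions the rule; the final letter is.
"nikurdid" ends in -d. The stems ending in -d (momud → momuddob, dovrozhed → dovrozheddob, dimod → dimoddob) double the final consonant and add -ob.
The other patterns: stems ending in -p add pi- … -um around the stem; stems ending in -m add -us; stems ending in -r or -t insert -ur- after the first vowel.
So nikurdid → nikurdiddob.

nikurdiddob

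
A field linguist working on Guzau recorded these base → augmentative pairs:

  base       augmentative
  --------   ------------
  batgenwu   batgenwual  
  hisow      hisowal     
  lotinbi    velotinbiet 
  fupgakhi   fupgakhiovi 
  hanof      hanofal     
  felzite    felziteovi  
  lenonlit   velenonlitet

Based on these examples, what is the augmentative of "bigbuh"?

fupgakhi and lotinbi both end in -i yet inflect differently (fupgakhiovi, velotinbiet), so the final letter is not what conditions the rule; the first letter is.
"bigbuh" begins with b-. The one such stem in the data (batgenwu → batgenwual) adds -al, so the same rule applies.
The other patterns: stems beginning with f- add -ovi; stems beginning with l- add ve- … -et around the stem.
So bigbuh → bigbuhal.

bigbuhal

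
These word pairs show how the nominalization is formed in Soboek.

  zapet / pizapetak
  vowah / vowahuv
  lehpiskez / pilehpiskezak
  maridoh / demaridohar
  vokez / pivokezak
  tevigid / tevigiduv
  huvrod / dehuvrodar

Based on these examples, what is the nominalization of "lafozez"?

maridoh and vowah both end in -h yet inflect differently (demaridohar, vowahuv), so the final letter is not what conditions the rule; the last vowel is.
"lafozez" has last vowel 'e'. The stems whose last vowel is 'e' (lehpiskez → pilehpiskezak, zapet → pizapetak, vokez → pivokezak) add pi- … -ak around the stem.
So lafozez → pilafozezak.

pilafozezak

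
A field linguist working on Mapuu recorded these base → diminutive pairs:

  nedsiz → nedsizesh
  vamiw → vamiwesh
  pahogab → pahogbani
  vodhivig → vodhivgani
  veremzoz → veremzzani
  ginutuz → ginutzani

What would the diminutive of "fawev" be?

nedsiz and veremzoz both end in -z yet inflect differently (nedsizesh, veremzzani), so the final letter is not what conditions the rule; the number of vowels is.
"fawev" has 2 vowels. The stems with 2 vowels (nedsiz → nedsizesh, vamiw → vamiwesh) add -esh.
So fawev → fawevesh.

fawevesh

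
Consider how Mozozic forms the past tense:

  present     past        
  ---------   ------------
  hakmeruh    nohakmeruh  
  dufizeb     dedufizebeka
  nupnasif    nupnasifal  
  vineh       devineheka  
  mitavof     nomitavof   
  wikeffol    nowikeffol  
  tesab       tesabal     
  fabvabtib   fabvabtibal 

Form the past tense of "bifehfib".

"bifehfib" has last vowel 'i'. The stems whose last vowel is 'i' (fabvabtib → fabvabtibal, nupnasif → nupnasifal) add -al.
The other patterns: stems whose last vowel is 'e' add de- … -eka around the stem; stems whose last vowel is 'o' or 'u' add the prefix no-.
So bifehfib → bifehfibal.

bifehfibal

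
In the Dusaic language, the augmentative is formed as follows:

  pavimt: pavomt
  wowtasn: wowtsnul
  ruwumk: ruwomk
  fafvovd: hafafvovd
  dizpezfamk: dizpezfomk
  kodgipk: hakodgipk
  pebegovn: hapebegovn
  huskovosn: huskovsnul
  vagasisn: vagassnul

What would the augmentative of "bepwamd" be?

bepwomd

"bepwamd" has second-to-last letter 'm'. The stems whose second-to-last letter is 'm' (pavimt → pavomt, dizpezfamk → dizpezfomk, ruwumk → ruwomk) change the last vowel to 'o'.
So bepwamd → bepwomd.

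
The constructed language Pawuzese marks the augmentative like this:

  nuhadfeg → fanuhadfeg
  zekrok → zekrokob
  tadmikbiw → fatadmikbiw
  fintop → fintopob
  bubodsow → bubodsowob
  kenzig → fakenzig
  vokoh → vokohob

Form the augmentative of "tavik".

fatavik

bubodsow and tadmikbiw both end in -w yet inflect differently (bubodsowob, fatadmikbiw), so the final letter is not what conditions the rule; the last vowel is.
"tavik" has last vowel 'i'. The stems whose last vowel is 'i' (kenzig → fakenzig, tadmikbiw → fatadmikbiw) add the prefix fa-.
The other pattern: stems whose last vowel is 'o' add -ob.
So tavik → fatavik.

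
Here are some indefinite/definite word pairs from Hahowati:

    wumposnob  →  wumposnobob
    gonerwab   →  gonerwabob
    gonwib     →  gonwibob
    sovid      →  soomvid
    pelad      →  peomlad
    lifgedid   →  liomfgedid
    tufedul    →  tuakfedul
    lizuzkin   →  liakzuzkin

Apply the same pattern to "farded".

gonwib and sovid both have last vowel 'i' yet inflect differently (gonwibob, soomvid), so the last vowel is not what conditions the rule; the final letter is.
"farded" ends in -d. The stems ending in -d (sovid → soomvid, pelad → peomlad, lifgedid → liomfgedid) insert -om- after the first vowel.
The other patterns: stems ending in -b add -ob; stems ending in -l or -n insert -ak- after the first vowel.
So farded → faomrded.

faomrded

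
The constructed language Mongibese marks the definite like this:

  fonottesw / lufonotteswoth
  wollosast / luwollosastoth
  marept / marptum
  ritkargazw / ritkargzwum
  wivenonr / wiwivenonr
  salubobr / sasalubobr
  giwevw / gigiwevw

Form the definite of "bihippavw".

bibihippavw

wollosast and marept both end in -t yet inflect differently (luwollosastoth, marptum), so the final letter is not what conditions the rule; the second-to-last letter is.
"bihippavw" has second-to-last letter 'v'. The one such stem in the data (giwevw → gigiwevw) repeats the first consonant+vowel as a prefix (as do wivenonr, salubobr), so the same rule applies.
The other patterns: stems whose second-to-last letter is 's' add lu- … -oth around the stem; stems whose second-to-last letter is 'p' or 'z' delete the last vowel and add -um.
So bihippavw → bibihippavw.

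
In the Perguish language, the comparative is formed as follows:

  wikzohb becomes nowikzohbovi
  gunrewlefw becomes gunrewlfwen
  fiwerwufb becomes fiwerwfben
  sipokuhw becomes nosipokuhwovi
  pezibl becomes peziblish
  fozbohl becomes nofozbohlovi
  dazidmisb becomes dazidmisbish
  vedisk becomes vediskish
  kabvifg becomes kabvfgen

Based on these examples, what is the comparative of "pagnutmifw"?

pagnutmfwen

fiwerwufb and wikzohb both end in -b yet inflect differently (fiwerwfben, nowikzohbovi), so the final letter is not what conditions the rule; the second-to-last letter is.
"pagnutmifw" has second-to-last letter 'f'. The stems whose second-to-last letter is 'f' (gunrewlefw → gunrewlfwen, kabvifg → kabvfgen, fiwerwufb → fiwerwfben) delete the last vowel and add -en.
The other patterns: stems whose second-to-last letter is 'h' add no- … -ovi around the stem; stems whose second-to-last letter is 'b' or 's' add -ish.
So pagnutmifw → pagnutmfwen.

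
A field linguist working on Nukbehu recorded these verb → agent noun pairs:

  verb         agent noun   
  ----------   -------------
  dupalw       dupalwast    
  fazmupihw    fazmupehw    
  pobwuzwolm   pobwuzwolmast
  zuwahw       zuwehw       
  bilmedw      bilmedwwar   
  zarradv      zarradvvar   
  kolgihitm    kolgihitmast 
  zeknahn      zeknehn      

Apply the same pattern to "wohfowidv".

wohfowidvvar

bilmedw and fazmupihw both end in -w yet inflect differently (bilmedwwar, fazmupehw), so the final letter is not what conditions the rule; the second-to-last letter is.
"wohfowidv" has second-to-last letter 'd'. The stems whose second-to-last letter is 'd' (bilmedw → bilmedwwar, zarradv → zarradvvar) double the final consonant and add -ar.
The other patterns: stems whose second-to-last letter is 'h' change the last vowel to 'e'; stems whose second-to-last letter is 'l' or 't' add -ast.
So wohfowidv → wohfowidvvar.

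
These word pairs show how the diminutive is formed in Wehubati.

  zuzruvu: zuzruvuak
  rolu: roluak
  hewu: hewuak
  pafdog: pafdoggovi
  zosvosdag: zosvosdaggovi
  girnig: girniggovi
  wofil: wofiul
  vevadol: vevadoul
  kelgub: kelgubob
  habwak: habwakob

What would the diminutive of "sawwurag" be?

sawwuraggovi

"sawwurag" ends in -g. The stems ending in -g (pafdog → pafdoggovi, zosvosdag → zosvosdaggovi, girnig → girniggovi) double the final consonant and add -ovi.
The other patterns: stems ending in -u add -ak; stems ending in -l drop the final letter and add -ul; stems ending in -b or -k add -ob.
So sawwurag → sawwuraggovi.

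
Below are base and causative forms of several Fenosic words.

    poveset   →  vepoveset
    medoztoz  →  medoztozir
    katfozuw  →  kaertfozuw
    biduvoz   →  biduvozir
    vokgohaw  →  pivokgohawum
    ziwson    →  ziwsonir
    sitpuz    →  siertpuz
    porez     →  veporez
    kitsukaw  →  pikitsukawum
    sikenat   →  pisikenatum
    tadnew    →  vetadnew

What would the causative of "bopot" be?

bopotir

sitpuz and biduvoz both end in -z yet inflect differently (siertpuz, biduvozir), so the final letter is not what conditions the rule; the last vowel is.
"bopot" has last vowel 'o'. The stems whose last vowel is 'o' (ziwson → ziwsonir, biduvoz → biduvozir, medoztoz → medoztozir) add -ir.
The other patterns: stems whose last vowel is 'u' insert -er- after the first vowel; stems whose last vowel is 'a' add pi- … -um around the stem; stems whose last vowel is 'e' add the prefix ve-.
So bopot → bopotir.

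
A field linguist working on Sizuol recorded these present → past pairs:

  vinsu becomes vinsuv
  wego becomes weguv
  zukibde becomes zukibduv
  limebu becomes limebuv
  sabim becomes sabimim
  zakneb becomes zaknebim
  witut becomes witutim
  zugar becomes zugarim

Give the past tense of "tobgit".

tobgitim

"tobgit" ends in a consonant. The stems ending in a consonant (sabim → sabimim, zakneb → zaknebim, witut → witutim) add -im.
The other pattern: stems ending in a vowel drop the final letter and add -uv.
So tobgit → tobgitim.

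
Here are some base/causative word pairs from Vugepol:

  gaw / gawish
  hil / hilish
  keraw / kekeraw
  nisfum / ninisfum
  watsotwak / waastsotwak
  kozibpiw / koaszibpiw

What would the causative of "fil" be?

gaw and keraw both end in -w yet inflect differently (gawish, kekeraw), so the final letter is not what conditions the rule; the number of vowels is.
"fil" has 1 vowel. The stems with 1 vowel (gaw → gawish, hil → hilish) add -ish.
The other patterns: stems with 2 vowels repeat the first consonant+vowel as a prefix; stems with 3 vowels insert -as- after the first vowel.
So fil → filish.

filish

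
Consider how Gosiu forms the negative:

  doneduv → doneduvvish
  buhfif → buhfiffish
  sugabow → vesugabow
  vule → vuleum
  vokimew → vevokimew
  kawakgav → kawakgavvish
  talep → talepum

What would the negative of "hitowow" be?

"hitowow" ends in -w. The stems ending in -w (sugabow → vesugabow, vokimew → vevokimew) add the prefix ve-.
The other patterns: stems ending in -e or -p add -um; stems ending in -f or -v double the final consonant and add -ish.
So hitowow → vehitowow.

vehitowow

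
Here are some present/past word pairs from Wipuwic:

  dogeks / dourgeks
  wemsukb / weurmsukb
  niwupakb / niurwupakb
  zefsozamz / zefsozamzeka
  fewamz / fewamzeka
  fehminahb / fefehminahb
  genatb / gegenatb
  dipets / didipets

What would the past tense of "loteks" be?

wemsukb and fehminahb both end in -b yet inflect differently (weurmsukb, fefehminahb), so the final letter is not what conditions the rule; the second-to-last letter is.
"loteks" has second-to-last letter 'k'. The stems whose second-to-last letter is 'k' (dogeks → dourgeks, wemsukb → weurmsukb, niwupakb → niurwupakb) insert -ur- after the first vowel.
So loteks → lourteks.

lourteks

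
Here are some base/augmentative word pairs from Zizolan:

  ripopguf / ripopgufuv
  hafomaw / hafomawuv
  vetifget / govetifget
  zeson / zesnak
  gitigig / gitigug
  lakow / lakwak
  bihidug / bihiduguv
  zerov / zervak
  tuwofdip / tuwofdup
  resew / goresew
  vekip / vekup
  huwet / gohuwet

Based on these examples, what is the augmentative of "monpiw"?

lakow and hafomaw both end in -w yet inflect differently (lakwak, hafomawuv), so the final letter is not what conditions the rule; the last vowel is.
"monpiw" has last vowel 'i'. The stems whose last vowel is 'i' (gitigig → gitigug, tuwofdip → tuwofdup, vekip → vekup) change the last vowel to 'u'.
So monpiw → monpuw.

monpuw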